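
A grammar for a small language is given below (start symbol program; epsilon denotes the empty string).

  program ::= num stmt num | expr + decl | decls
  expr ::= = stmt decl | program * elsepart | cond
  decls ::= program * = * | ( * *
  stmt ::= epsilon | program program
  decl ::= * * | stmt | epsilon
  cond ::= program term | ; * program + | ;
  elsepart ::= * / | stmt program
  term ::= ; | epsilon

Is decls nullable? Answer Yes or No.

No

Nullable nonterminals: decl, stmt, term.
No production of decls has an RHS whose symbols are all nullable, so decls is not nullable.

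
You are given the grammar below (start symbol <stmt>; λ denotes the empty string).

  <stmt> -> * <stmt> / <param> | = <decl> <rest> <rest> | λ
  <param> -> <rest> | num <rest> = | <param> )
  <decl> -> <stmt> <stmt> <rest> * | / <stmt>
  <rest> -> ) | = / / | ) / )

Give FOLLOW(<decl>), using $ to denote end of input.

{ ), = }

In <stmt> -> = <decl> <rest> <rest>: add FIRST(<rest> <rest>) = { ), = }.
Union: FOLLOW(<decl>) = { ), = }.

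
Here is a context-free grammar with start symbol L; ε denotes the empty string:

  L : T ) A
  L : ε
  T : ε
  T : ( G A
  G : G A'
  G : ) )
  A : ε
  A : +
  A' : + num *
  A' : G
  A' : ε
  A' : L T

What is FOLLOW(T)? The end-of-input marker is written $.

In L : T ) A: add FIRST() A) = { ) }.
In A' : L T: T is at the end, add FOLLOW(A') = { (, ), + }.
Union: FOLLOW(T) = { (, ), + }.

{ (, ), + }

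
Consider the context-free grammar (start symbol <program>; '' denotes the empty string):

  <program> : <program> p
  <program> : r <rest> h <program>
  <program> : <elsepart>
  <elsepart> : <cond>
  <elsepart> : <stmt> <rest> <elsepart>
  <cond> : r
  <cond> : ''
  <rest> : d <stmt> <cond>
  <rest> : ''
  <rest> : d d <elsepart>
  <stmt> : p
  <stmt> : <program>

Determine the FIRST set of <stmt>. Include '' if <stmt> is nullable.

<stmt> : p contributes {p}.
From <stmt> : <program>: add FIRST(<program>) = { d, p, r, '' } (including '' since <program> is nullable).
Union: FIRST(<stmt>) = { d, p, r, '' }.

{ d, p, r, '' }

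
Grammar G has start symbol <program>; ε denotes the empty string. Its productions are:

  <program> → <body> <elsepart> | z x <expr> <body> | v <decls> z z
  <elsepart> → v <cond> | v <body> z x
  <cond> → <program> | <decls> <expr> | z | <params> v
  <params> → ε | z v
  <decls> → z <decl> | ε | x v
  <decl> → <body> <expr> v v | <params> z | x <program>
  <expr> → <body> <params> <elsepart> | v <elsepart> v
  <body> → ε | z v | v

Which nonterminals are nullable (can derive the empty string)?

Directly nullable (have an ε-production): <params>, <decls>, <body>.
No other nonterminal has a production whose RHS symbols are all nullable.

{ <body>, <decls>, <params> }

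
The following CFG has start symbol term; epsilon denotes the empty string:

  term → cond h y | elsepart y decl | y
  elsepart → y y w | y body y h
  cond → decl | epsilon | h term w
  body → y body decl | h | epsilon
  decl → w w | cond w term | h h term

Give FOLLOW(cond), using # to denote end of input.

{ h, w }

In term → cond h y: add FIRST(h y) = { h }.
In decl → cond w term: add FIRST(w term) = { w }.
Union: FOLLOW(cond) = { h, w }.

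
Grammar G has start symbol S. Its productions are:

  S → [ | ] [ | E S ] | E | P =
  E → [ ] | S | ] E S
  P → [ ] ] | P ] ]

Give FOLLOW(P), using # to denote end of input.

In S → P =: add FIRST(=) = { = }.
In P → P ] ]: add FIRST(] ]) = { ] }.
Union: FOLLOW(P) = { =, ] }.

{ =, ] }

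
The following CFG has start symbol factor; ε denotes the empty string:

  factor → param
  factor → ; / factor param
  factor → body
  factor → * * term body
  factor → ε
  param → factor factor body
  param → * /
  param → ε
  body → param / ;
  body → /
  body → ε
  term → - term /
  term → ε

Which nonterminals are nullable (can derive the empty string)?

Directly nullable (have an ε-production): factor, param, body, term.

{ body, factor, param, term }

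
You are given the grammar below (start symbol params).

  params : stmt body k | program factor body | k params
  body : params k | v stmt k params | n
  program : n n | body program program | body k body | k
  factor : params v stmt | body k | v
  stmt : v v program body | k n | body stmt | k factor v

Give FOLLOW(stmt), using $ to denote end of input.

In params : stmt body k: add FIRST(body k) = { k, n, v }.
In body : v stmt k params: add FIRST(k params) = { k }.
In factor : params v stmt: stmt is at the end, add FOLLOW(factor) = { k, n, v }.
In stmt : body stmt: stmt is at the end, add FOLLOW(stmt) = { k, n, v }.
Union: FOLLOW(stmt) = { k, n, v }.

{ k, n, v }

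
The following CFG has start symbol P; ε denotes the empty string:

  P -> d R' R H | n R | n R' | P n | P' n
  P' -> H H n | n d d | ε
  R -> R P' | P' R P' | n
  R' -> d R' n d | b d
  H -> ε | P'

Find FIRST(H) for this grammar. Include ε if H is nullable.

H -> ε contributes ε.
From H -> P': add FIRST(P') = { n, ε } (including ε since P' is nullable).
Union: FIRST(H) = { n, ε }.

{ n, ε }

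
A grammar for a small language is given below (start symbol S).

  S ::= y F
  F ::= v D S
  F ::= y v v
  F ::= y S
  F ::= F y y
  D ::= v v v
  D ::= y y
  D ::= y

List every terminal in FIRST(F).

{ v, y }

F ::= v D S contributes {v}.
F ::= y v v contributes {y}.
F ::= y S contributes {y}.
From F ::= F y y: add FIRST(F) = { v, y }.
Union: FIRST(F) = { v, y }.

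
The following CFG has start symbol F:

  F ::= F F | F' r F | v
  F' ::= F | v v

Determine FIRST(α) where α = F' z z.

Add FIRST(F') = { v }; F' is not nullable, stop.

{ v }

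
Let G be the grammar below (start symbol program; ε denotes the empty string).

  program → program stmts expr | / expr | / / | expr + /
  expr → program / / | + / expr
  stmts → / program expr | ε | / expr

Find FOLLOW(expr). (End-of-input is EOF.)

{ EOF, +, / }

In program → program stmts expr: expr is at the end, add FOLLOW(program) = { EOF, +, / }.
In program → / expr: expr is at the end, add FOLLOW(program) = { EOF, +, / }.
In program → expr + /: add FIRST(+ /) = { + }.
In expr → + / expr: expr is at the end, add FOLLOW(expr) = { EOF, +, / }.
In stmts → / program expr: expr is at the end, add FOLLOW(stmts) = { +, / }.
In stmts → / expr: expr is at the end, add FOLLOW(stmts) = { +, / }.
Union: FOLLOW(expr) = { EOF, +, / }.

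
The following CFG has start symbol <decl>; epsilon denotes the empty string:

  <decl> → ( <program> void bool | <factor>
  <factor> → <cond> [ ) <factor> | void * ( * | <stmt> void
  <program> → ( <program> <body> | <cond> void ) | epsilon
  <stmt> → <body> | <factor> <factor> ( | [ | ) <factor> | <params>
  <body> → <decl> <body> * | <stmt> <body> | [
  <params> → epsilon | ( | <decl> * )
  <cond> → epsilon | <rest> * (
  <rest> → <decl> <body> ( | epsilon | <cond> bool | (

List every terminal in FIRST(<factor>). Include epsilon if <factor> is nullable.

{ (, ), *, [, bool, void }

From <factor> → <cond> [ ) <factor>: <cond> nullable, take FIRST(<cond>) ∪ {[} = { (, ), *, [, bool, void }.
<factor> → void * ( * contributes {void}.
From <factor> → <stmt> void: <stmt> nullable, take FIRST(<stmt>) ∪ {void} = { (, ), *, [, bool, void }.
Union: FIRST(<factor>) = { (, ), *, [, bool, void }.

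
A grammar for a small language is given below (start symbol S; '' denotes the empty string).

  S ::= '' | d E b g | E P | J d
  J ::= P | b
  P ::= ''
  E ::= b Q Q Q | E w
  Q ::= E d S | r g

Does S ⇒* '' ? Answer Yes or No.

Yes

S has an ''-production, so S ⇒ ''.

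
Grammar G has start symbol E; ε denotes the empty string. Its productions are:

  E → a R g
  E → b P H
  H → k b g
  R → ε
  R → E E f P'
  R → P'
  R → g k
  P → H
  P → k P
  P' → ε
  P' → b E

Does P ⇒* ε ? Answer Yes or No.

No

Nullable nonterminals: P', R.
No production of P has an RHS whose symbols are all nullable, so P is not nullable.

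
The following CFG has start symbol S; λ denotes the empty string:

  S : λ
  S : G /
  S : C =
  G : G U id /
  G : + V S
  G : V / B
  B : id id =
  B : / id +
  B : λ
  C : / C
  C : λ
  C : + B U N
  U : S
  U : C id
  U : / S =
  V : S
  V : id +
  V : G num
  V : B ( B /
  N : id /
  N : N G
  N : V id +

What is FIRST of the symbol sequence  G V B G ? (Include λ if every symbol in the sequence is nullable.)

{ (, +, /, =, id }

Add FIRST(G) = { (, +, /, =, id }; G is not nullable, stop.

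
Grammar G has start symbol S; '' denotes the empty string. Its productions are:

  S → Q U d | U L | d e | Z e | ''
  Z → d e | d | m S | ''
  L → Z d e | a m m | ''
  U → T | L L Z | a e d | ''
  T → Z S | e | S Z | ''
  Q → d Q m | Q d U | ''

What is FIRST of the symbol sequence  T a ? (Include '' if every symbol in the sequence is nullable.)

Add FIRST(T)\{''} = { a, d, e, m }; T is nullable, continue.
a is a terminal; add {a} and stop.

{ a, d, e, m }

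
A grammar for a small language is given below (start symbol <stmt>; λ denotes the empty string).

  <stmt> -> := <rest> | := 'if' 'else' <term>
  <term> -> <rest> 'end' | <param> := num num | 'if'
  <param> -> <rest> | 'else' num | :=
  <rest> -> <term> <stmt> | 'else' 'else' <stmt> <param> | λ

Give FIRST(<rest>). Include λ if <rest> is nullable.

From <rest> -> <term> <stmt>: add FIRST(<term>) = { 'else', 'end', 'if', := }.
<rest> -> 'else' 'else' <stmt> <param> contributes {'else'}.
<rest> -> λ contributes λ.
Union: FIRST(<rest>) = { 'else', 'end', 'if', :=, λ }.

{ 'else', 'end', 'if', :=, λ }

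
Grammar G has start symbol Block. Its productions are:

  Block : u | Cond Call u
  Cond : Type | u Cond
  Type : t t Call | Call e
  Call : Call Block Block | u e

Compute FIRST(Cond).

{ t, u }

From Cond : Type: add FIRST(Type) = { t, u }.
Cond : u Cond contributes {u}.
Union: FIRST(Cond) = { t, u }.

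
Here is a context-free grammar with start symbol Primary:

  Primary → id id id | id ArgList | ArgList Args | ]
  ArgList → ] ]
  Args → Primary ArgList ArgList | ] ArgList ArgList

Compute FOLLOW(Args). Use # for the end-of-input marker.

In Primary → ArgList Args: Args is at the end, add FOLLOW(Primary) = { #, ] }.
Union: FOLLOW(Args) = { #, ] }.

{ #, ] }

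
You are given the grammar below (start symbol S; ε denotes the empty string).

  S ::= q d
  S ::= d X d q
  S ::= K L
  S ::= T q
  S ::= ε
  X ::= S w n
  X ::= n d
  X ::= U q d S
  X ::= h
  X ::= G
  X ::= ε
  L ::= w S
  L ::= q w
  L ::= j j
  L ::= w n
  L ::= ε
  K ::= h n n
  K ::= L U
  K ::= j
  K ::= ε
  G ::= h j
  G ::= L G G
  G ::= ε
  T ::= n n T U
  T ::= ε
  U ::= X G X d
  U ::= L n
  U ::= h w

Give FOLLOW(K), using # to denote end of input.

In S ::= K L: add FIRST(L)\{ε} = { j, q, w }.
  Since L is nullable, also add FOLLOW(S) = { #, d, h, j, n, q, w }.
Union: FOLLOW(K) = { #, d, h, j, n, q, w }.

{ #, d, h, j, n, q, w }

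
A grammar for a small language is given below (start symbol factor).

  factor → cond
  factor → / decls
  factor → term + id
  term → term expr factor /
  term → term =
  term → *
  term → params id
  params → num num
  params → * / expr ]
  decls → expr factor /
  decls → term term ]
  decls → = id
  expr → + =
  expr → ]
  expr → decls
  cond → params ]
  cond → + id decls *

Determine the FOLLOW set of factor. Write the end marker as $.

{ $, / }

factor is the start symbol, so $ ∈ FOLLOW(factor).
In term → term expr factor /: add FIRST(/) = { / }.
In decls → expr factor /: add FIRST(/) = { / }.
Union: FOLLOW(factor) = { $, / }.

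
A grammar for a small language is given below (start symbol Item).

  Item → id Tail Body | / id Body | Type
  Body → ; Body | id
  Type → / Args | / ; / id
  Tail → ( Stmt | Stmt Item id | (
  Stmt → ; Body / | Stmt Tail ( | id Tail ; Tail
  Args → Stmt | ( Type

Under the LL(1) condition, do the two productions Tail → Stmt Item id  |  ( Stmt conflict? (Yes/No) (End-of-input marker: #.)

FIRST(Stmt Item id) = { ;, id } and FIRST(( Stmt) = { ( }.
The FIRST sets are disjoint and neither alternative is nullable — no conflict.

No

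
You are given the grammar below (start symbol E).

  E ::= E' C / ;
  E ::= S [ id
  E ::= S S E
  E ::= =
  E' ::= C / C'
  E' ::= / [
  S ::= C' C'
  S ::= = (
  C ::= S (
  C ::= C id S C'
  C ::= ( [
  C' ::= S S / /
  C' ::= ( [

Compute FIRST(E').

From E' ::= C / C': add FIRST(C) = { (, = }.
E' ::= / [ contributes {/}.
Union: FIRST(E') = { (, /, = }.

{ (, /, = }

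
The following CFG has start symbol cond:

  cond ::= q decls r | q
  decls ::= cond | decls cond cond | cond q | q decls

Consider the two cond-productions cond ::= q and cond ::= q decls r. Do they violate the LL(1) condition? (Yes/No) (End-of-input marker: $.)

Yes

FIRST(q) = { q } and FIRST(q decls r) = { q }.
Both contain q, so the two alternatives are not disjoint — LL(1) conflict.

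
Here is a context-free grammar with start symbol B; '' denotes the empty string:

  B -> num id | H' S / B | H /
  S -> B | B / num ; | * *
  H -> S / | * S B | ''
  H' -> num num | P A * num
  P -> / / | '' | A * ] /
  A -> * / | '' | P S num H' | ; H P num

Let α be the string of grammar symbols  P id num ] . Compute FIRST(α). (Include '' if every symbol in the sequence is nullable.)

{ *, /, ;, id, num }

Add FIRST(P)\{''} = { *, /, ;, num }; P is nullable, continue.
id is a terminal; add {id} and stop.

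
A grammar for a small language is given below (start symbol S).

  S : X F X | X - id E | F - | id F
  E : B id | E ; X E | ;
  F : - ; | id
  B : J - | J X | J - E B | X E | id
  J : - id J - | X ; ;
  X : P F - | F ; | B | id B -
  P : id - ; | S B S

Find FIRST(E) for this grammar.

{ -, ;, id }

From E : B id: add FIRST(B) = { -, id }.
From E : E ; X E: add FIRST(E) = { -, ;, id }.
E : ; contributes {;}.
Union: FIRST(E) = { -, ;, id }.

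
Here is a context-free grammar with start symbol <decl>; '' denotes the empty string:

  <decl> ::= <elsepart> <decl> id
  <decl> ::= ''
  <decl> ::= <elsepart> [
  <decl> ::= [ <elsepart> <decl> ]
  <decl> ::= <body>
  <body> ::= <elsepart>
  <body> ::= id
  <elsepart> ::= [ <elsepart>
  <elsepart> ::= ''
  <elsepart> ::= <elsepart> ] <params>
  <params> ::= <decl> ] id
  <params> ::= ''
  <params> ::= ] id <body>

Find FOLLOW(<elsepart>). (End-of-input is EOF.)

In <decl> ::= <elsepart> <decl> id: add FIRST(<decl> id) = { [, ], id }.
In <decl> ::= <elsepart> [: add FIRST([) = { [ }.
In <decl> ::= [ <elsepart> <decl> ]: add FIRST(<decl> ]) = { [, ], id }.
In <body> ::= <elsepart>: <elsepart> is at the end, add FOLLOW(<body>) = { EOF, [, ], id }.
In <elsepart> ::= [ <elsepart>: <elsepart> is at the end, add FOLLOW(<elsepart>) = { EOF, [, ], id }.
In <elsepart> ::= <elsepart> ] <params>: add FIRST(] <params>) = { ] }.
Union: FOLLOW(<elsepart>) = { EOF, [, ], id }.

{ EOF, [, ], id }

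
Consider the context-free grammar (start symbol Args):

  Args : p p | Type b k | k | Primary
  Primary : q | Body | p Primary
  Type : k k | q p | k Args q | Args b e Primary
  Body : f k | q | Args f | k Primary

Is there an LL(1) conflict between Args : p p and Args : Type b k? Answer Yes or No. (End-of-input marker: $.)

Yes

FIRST(p p) = { p } and FIRST(Type b k) = { f, k, p, q }.
Both contain p, so the two alternatives are not disjoint — LL(1) conflict.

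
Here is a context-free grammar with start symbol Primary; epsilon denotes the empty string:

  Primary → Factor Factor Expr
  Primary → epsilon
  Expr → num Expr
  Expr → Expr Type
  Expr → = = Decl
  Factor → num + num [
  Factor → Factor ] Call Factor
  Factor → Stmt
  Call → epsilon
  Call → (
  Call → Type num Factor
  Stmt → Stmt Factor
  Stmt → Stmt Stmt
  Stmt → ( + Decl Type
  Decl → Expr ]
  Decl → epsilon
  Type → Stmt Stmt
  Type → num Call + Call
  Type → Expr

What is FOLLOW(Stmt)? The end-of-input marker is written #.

{ #, (, +, =, ], num }

In Factor → Stmt: Stmt is at the end, add FOLLOW(Factor) = { #, (, +, =, ], num }.
In Stmt → Stmt Factor: add FIRST(Factor) = { (, num }.
In Stmt → Stmt Stmt: add FIRST(Stmt) = { ( }.
In Stmt → Stmt Stmt: Stmt is at the end, add FOLLOW(Stmt) = { #, (, +, =, ], num }.
In Type → Stmt Stmt: add FIRST(Stmt) = { ( }.
In Type → Stmt Stmt: Stmt is at the end, add FOLLOW(Type) = { #, (, +, =, ], num }.
Union: FOLLOW(Stmt) = { #, (, +, =, ], num }.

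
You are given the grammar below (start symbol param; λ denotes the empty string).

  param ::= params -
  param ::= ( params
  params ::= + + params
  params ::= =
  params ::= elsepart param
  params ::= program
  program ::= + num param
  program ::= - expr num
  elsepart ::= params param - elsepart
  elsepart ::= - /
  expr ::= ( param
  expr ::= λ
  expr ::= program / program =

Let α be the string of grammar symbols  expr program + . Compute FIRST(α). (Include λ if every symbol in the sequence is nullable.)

Add FIRST(expr)\{λ} = { (, +, - }; expr is nullable, continue.
Add FIRST(program) = { +, - }; program is not nullable, stop.

{ (, +, - }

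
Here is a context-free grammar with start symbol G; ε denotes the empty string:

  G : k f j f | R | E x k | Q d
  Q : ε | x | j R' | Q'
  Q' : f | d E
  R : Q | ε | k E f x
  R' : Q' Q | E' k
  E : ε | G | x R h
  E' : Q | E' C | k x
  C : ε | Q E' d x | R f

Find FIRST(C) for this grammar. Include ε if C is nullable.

{ d, f, j, k, x, ε }

C : ε contributes ε.
From C : Q E' d x: Q, E' nullable, take FIRST(Q) ∪ FIRST(E') ∪ {d} = { d, f, j, k, x }.
From C : R f: R nullable, take FIRST(R) ∪ {f} = { d, f, j, k, x }.
Union: FIRST(C) = { d, f, j, k, x, ε }.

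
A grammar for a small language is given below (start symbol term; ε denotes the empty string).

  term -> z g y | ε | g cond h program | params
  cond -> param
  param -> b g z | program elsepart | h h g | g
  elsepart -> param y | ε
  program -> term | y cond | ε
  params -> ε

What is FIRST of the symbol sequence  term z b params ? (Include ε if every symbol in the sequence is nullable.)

Add FIRST(term)\{ε} = { g, z }; term is nullable, continue.
z is a terminal; add {z} and stop.

{ g, z }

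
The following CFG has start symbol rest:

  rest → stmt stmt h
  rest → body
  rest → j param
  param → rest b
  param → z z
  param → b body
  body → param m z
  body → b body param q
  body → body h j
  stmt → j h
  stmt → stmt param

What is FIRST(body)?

{ b, j, z }

From body → param m z: add FIRST(param) = { b, j, z }.
body → b body param q contributes {b}.
From body → body h j: add FIRST(body) = { b, j, z }.
Union: FIRST(body) = { b, j, z }.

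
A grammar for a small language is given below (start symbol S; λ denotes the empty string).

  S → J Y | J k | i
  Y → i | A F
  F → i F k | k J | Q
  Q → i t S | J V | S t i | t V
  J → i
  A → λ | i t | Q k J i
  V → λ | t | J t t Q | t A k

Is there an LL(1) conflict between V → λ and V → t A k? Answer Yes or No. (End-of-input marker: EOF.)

FIRST(λ) = { λ } and FIRST(t A k) = { t }.
The first alternative is nullable and FOLLOW(V) = { EOF, k, t } shares t with FIRST of the second — conflict.

Yes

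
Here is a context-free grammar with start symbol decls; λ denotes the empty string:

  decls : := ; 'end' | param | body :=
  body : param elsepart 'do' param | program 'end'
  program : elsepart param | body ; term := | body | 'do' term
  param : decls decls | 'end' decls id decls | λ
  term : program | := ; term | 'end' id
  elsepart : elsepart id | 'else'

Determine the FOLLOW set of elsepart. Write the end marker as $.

In body : param elsepart 'do' param: add FIRST('do' param) = { 'do' }.
In program : elsepart param: add FIRST(param)\{λ} = { 'do', 'else', 'end', := }.
  Since param is nullable, also add FOLLOW(program) = { 'end', := }.
In elsepart : elsepart id: add FIRST(id) = { id }.
Union: FOLLOW(elsepart) = { 'do', 'else', 'end', :=, id }.

{ 'do', 'else', 'end', :=, id }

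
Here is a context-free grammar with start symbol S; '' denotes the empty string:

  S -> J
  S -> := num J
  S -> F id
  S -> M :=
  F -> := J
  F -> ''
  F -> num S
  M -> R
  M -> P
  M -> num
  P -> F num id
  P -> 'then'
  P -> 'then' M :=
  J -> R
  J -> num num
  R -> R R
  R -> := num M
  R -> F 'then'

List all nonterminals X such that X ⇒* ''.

{ F }

Directly nullable (have an ''-production): F.
No other nonterminal has a production whose RHS symbols are all nullable.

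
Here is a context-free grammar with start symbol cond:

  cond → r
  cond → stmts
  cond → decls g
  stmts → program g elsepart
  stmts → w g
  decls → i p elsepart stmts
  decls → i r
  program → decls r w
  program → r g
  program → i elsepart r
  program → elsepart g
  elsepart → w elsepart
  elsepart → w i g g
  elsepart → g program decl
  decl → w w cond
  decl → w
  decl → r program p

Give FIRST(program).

{ g, i, r, w }

From program → decls r w: add FIRST(decls) = { i }.
program → r g contributes {r}.
program → i elsepart r contributes {i}.
From program → elsepart g: add FIRST(elsepart) = { g, w }.
Union: FIRST(program) = { g, i, r, w }.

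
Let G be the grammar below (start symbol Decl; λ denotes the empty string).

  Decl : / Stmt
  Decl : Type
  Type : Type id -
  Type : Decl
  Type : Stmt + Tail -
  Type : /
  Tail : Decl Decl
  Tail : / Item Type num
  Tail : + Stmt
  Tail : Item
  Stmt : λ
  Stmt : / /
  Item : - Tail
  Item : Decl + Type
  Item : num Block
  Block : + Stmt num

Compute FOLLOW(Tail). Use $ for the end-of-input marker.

In Type : Stmt + Tail -: add FIRST(-) = { - }.
In Item : - Tail: Tail is at the end, add FOLLOW(Item) = { +, -, / }.
Union: FOLLOW(Tail) = { +, -, / }.

{ +, -, / }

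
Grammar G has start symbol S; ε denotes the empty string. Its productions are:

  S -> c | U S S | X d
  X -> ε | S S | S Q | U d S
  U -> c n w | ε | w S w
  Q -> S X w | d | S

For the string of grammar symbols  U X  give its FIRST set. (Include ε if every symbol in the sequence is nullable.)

{ c, d, w, ε }

Add FIRST(U)\{ε} = { c, w }; U is nullable, continue.
Add FIRST(X)\{ε} = { c, d, w }; X is nullable, continue.
Every symbol is nullable, so include ε.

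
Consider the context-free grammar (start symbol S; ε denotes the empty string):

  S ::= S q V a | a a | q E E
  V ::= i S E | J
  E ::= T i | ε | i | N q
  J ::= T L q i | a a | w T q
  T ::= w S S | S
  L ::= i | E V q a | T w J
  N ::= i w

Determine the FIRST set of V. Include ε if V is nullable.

{ a, i, q, w }

V ::= i S E contributes {i}.
From V ::= J: add FIRST(J) = { a, q, w }.
Union: FIRST(V) = { a, i, q, w }.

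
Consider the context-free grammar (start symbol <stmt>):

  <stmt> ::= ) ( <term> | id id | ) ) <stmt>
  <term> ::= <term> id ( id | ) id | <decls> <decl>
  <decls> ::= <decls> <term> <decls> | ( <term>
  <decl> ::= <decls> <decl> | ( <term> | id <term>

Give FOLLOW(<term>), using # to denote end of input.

{ #, (, ), id }

In <stmt> ::= ) ( <term>: <term> is at the end, add FOLLOW(<stmt>) = { # }.
In <term> ::= <term> id ( id: add FIRST(id ( id) = { id }.
In <decls> ::= <decls> <term> <decls>: add FIRST(<decls>) = { ( }.
In <decls> ::= ( <term>: <term> is at the end, add FOLLOW(<decls>) = { (, ), id }.
In <decl> ::= ( <term>: <term> is at the end, add FOLLOW(<decl>) = { #, (, ), id }.
In <decl> ::= id <term>: <term> is at the end, add FOLLOW(<decl>) = { #, (, ), id }.
Union: FOLLOW(<term>) = { #, (, ), id }.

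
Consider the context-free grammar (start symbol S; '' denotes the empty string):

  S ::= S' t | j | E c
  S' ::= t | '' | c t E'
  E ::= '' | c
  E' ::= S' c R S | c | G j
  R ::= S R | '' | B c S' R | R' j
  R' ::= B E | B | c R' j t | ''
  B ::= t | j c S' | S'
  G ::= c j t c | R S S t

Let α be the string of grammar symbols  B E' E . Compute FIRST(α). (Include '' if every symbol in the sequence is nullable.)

{ c, j, t }

Add FIRST(B)\{''} = { c, j, t }; B is nullable, continue.
Add FIRST(E') = { c, j, t }; E' is not nullable, stop.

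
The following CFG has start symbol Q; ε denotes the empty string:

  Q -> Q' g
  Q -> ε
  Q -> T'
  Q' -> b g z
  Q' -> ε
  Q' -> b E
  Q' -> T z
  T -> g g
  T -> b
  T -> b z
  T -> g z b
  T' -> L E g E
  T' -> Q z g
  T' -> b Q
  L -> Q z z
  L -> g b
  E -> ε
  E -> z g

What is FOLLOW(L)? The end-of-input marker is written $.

{ g, z }

In T' -> L E g E: add FIRST(E g E) = { g, z }.
Union: FOLLOW(L) = { g, z }.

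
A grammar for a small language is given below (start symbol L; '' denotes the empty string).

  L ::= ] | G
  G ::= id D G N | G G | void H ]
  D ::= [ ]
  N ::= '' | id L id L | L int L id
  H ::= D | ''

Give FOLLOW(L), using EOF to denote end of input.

{ EOF, ], id, int, void }

L is the start symbol, so EOF ∈ FOLLOW(L).
In N ::= id L id L: add FIRST(id L) = { id }.
In N ::= id L id L: L is at the end, add FOLLOW(N) = { EOF, ], id, int, void }.
In N ::= L int L id: add FIRST(int L id) = { int }.
In N ::= L int L id: add FIRST(id) = { id }.
Union: FOLLOW(L) = { EOF, ], id, int, void }.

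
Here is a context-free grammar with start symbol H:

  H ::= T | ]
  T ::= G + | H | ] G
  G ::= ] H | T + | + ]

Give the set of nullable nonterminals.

{ } (none)

No nonterminal has an empty production or an RHS whose symbols are all nullable.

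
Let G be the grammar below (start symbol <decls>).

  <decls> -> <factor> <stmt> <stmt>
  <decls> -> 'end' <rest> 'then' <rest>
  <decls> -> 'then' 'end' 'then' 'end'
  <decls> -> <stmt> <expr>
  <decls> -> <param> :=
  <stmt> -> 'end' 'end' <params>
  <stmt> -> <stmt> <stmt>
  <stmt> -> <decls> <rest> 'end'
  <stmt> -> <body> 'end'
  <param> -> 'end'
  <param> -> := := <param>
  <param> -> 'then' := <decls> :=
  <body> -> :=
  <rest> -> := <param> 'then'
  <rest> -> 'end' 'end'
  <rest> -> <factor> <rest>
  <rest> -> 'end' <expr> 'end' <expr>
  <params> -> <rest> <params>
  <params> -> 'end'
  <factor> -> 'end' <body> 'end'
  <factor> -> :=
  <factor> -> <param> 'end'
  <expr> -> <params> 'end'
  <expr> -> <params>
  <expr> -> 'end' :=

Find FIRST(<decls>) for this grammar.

From <decls> -> <factor> <stmt> <stmt>: add FIRST(<factor>) = { 'end', 'then', := }.
<decls> -> 'end' <rest> 'then' <rest> contributes {'end'}.
<decls> -> 'then' 'end' 'then' 'end' contributes {'then'}.
From <decls> -> <stmt> <expr>: add FIRST(<stmt>) = { 'end', 'then', := }.
From <decls> -> <param> :=: add FIRST(<param>) = { 'end', 'then', := }.
Union: FIRST(<decls>) = { 'end', 'then', := }.

{ 'end', 'then', := }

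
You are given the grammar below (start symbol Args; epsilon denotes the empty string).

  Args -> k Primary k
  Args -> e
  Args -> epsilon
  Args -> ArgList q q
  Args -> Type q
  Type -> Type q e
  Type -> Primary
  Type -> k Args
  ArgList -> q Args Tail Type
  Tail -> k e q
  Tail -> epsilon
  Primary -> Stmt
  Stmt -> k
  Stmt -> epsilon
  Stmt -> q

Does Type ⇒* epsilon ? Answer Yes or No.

Yes

Type -> Primary and each of Primary is nullable, so Type ⇒* epsilon.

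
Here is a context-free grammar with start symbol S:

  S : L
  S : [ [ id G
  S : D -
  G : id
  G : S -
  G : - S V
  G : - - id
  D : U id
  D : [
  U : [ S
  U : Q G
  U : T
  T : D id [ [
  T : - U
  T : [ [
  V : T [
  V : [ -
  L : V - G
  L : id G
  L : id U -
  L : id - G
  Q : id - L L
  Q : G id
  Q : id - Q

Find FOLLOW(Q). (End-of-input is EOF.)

{ -, [, id }

In U : Q G: add FIRST(G) = { -, [, id }.
In Q : id - Q: Q is at the end, add FOLLOW(Q) = { -, [, id }.
Union: FOLLOW(Q) = { -, [, id }.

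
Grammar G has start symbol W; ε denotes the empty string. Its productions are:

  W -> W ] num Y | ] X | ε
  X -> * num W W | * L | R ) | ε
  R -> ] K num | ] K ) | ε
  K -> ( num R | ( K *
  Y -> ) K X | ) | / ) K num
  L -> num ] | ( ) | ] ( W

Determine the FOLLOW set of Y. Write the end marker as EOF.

{ EOF, ] }

In W -> W ] num Y: Y is at the end, add FOLLOW(W) = { EOF, ] }.
Union: FOLLOW(Y) = { EOF, ] }.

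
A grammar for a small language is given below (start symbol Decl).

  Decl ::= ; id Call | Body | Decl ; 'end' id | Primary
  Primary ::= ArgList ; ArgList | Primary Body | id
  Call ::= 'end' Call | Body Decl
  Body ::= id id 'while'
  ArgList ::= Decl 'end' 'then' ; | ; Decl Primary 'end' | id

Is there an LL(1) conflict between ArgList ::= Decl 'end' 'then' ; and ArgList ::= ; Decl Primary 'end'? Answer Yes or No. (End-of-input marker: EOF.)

Yes

FIRST(Decl 'end' 'then' ;) = { ;, id } and FIRST(; Decl Primary 'end') = { ; }.
Both contain ;, so the two alternatives are not disjoint — LL(1) conflict.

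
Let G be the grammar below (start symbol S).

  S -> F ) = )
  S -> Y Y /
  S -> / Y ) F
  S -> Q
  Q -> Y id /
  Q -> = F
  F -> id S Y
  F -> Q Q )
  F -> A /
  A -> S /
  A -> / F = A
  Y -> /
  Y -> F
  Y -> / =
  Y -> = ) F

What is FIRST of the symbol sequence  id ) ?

id is a terminal; add {id} and stop.

{ id }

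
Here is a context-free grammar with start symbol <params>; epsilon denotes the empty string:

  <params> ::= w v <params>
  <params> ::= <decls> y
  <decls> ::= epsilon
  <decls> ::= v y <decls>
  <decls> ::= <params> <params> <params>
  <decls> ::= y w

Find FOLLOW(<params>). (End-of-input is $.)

<params> is the start symbol, so $ ∈ FOLLOW(<params>).
In <params> ::= w v <params>: <params> is at the end, add FOLLOW(<params>) = { $, v, w, y }.
In <decls> ::= <params> <params> <params>: add FIRST(<params> <params>) = { v, w, y }.
In <decls> ::= <params> <params> <params>: add FIRST(<params>) = { v, w, y }.
In <decls> ::= <params> <params> <params>: <params> is at the end, add FOLLOW(<decls>) = { y }.
Union: FOLLOW(<params>) = { $, v, w, y }.

{ $, v, w, y }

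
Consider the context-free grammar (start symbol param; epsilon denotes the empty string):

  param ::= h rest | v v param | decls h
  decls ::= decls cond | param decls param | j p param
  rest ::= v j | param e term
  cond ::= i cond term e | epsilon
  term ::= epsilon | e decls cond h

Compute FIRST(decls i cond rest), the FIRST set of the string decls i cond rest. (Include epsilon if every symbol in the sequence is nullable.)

{ h, j, v }

Add FIRST(decls) = { h, j, v }; decls is not nullable, stop.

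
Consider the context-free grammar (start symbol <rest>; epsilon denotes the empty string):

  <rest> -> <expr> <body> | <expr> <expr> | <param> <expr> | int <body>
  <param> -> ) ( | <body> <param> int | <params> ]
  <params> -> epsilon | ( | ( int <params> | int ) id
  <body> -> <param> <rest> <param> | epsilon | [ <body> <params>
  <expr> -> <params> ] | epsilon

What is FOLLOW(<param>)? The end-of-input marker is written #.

In <rest> -> <param> <expr>: add FIRST(<expr>)\{epsilon} = { (, ], int }.
  Since <expr> is nullable, also add FOLLOW(<rest>) = { #, (, ), [, ], int }.
In <param> -> <body> <param> int: add FIRST(int) = { int }.
In <body> -> <param> <rest> <param>: add FIRST(<rest> <param>) = { (, ), [, ], int }.
In <body> -> <param> <rest> <param>: <param> is at the end, add FOLLOW(<body>) = { #, (, ), [, ], int }.
Union: FOLLOW(<param>) = { #, (, ), [, ], int }.

{ #, (, ), [, ], int }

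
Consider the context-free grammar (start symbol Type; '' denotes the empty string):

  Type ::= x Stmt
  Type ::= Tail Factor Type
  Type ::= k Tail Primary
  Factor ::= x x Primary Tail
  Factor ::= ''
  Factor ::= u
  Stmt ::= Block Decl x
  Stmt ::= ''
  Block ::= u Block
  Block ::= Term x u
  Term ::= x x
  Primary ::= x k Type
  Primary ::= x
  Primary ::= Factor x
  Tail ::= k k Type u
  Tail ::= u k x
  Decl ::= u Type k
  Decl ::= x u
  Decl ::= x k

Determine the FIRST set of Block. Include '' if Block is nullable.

Block ::= u Block contributes {u}.
From Block ::= Term x u: add FIRST(Term) = { x }.
Union: FIRST(Block) = { u, x }.

{ u, x }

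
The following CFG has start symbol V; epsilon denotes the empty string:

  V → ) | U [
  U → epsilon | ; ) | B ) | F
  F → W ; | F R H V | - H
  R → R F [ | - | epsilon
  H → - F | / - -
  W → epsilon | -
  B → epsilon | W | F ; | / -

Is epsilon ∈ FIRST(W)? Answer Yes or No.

W has an epsilon-production, so W ⇒ epsilon.

Yes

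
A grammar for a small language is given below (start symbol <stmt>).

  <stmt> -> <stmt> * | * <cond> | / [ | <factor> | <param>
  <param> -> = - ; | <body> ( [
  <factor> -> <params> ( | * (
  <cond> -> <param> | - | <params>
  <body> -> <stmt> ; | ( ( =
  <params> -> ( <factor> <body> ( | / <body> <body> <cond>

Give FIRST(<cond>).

{ (, *, -, /, = }

From <cond> -> <param>: add FIRST(<param>) = { (, *, /, = }.
<cond> -> - contributes {-}.
From <cond> -> <params>: add FIRST(<params>) = { (, / }.
Union: FIRST(<cond>) = { (, *, -, /, = }.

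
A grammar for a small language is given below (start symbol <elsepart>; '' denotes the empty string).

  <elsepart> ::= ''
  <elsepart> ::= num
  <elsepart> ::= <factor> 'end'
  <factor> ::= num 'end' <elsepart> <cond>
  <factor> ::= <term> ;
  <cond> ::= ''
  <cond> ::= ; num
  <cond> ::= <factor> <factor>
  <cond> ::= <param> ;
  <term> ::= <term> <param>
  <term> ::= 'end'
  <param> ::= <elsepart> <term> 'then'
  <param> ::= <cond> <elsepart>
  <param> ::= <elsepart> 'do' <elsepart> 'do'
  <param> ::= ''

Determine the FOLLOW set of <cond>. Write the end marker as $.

{ 'do', 'end', 'then', ;, num }

In <factor> ::= num 'end' <elsepart> <cond>: <cond> is at the end, add FOLLOW(<factor>) = { 'do', 'end', 'then', ;, num }.
In <param> ::= <cond> <elsepart>: add FIRST(<elsepart>)\{''} = { 'end', num }.
  Since <elsepart> is nullable, also add FOLLOW(<param>) = { 'do', 'end', 'then', ;, num }.
Union: FOLLOW(<cond>) = { 'do', 'end', 'then', ;, num }.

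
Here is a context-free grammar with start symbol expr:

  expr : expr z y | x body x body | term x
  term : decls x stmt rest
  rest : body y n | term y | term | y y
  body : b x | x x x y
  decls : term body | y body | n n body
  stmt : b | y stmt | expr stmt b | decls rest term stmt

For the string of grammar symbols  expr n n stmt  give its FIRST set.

Add FIRST(expr) = { n, x, y }; expr is not nullable, stop.

{ n, x, y }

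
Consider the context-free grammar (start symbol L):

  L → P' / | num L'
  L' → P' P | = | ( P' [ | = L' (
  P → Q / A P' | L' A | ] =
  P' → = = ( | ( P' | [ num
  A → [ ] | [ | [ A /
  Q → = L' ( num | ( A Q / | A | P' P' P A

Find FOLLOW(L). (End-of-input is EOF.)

L is the start symbol, so EOF ∈ FOLLOW(L).
Union: FOLLOW(L) = { EOF }.

{ EOF }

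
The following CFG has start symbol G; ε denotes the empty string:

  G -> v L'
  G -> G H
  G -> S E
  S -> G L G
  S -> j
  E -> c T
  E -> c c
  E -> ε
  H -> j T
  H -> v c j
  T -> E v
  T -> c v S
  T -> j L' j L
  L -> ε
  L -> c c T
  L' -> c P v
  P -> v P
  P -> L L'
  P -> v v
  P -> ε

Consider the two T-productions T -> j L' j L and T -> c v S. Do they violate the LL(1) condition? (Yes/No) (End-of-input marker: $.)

No

FIRST(j L' j L) = { j } and FIRST(c v S) = { c }.
The FIRST sets are disjoint and neither alternative is nullable — no conflict.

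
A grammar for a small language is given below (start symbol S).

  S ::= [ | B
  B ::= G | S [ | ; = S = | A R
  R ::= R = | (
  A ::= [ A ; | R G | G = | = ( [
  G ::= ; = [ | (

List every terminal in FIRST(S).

S ::= [ contributes {[}.
From S ::= B: add FIRST(B) = { (, ;, =, [ }.
Union: FIRST(S) = { (, ;, =, [ }.

{ (, ;, =, [ }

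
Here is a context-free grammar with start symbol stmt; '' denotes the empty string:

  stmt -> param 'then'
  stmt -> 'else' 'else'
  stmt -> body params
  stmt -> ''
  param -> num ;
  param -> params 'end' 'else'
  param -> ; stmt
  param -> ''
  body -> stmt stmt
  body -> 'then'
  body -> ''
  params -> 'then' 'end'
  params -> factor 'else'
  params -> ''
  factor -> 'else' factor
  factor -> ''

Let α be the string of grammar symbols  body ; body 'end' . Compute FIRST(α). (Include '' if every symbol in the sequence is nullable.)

{ 'else', 'end', 'then', ;, num }

Add FIRST(body)\{''} = { 'else', 'end', 'then', ;, num }; body is nullable, continue.
; is a terminal; add {;} and stop.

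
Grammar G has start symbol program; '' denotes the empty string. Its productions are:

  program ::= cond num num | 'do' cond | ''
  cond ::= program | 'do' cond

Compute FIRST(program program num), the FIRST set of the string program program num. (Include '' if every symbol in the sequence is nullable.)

Add FIRST(program)\{''} = { 'do', num }; program is nullable, continue.
Add FIRST(program)\{''} = { 'do', num }; program is nullable, continue.
num is a terminal; add {num} and stop.

{ 'do', num }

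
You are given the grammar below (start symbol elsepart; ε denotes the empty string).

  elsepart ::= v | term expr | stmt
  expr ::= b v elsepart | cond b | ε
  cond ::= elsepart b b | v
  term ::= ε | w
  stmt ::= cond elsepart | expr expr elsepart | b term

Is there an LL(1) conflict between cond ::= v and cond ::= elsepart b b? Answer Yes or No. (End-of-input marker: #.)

Yes

FIRST(v) = { v } and FIRST(elsepart b b) = { b, v, w }.
Both contain v, so the two alternatives are not disjoint — LL(1) conflict.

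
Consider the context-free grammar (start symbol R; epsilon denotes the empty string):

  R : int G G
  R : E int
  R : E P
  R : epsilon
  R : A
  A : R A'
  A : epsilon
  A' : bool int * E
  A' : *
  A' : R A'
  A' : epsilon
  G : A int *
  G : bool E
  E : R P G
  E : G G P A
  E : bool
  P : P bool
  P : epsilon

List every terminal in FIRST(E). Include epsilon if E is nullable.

{ *, bool, int }

From E : R P G: R, P nullable, take FIRST(R) ∪ FIRST(P) ∪ FIRST(G) = { *, bool, int }.
From E : G G P A: add FIRST(G) = { *, bool, int }.
E : bool contributes {bool}.
Union: FIRST(E) = { *, bool, int }.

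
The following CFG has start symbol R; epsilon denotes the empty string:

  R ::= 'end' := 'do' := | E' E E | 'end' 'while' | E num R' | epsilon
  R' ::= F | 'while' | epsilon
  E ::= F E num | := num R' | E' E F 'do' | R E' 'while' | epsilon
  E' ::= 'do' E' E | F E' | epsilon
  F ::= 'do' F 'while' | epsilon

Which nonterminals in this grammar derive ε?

Directly nullable (have an epsilon-production): R, R', E, E', F.

{ E, E', F, R, R' }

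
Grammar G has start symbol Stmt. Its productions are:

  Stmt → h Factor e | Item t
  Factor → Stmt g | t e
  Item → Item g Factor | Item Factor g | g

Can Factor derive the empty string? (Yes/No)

No

No nonterminal in this grammar is nullable.
No production of Factor has an RHS whose symbols are all nullable, so Factor is not nullable.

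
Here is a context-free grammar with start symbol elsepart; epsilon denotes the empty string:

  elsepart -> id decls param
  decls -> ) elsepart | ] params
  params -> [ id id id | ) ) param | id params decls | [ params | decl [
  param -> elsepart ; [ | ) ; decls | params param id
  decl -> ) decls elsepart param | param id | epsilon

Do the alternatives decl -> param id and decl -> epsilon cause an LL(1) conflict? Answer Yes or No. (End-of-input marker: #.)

FIRST(param id) = { ), [, id } and FIRST(epsilon) = { epsilon }.
The second alternative is nullable and FOLLOW(decl) = { [ } shares [ with FIRST of the first — conflict.

Yes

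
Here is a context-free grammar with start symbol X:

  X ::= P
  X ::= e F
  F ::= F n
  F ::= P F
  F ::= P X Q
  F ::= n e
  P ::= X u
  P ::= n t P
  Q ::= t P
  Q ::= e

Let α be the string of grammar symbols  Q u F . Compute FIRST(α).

Add FIRST(Q) = { e, t }; Q is not nullable, stop.

{ e, t }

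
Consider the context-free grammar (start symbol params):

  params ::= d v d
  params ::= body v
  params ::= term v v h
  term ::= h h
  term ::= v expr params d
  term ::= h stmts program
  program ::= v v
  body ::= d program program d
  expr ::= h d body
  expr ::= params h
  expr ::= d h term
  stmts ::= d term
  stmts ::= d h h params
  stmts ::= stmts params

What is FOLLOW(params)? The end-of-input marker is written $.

params is the start symbol, so $ ∈ FOLLOW(params).
In term ::= v expr params d: add FIRST(d) = { d }.
In expr ::= params h: add FIRST(h) = { h }.
In stmts ::= d h h params: params is at the end, add FOLLOW(stmts) = { d, h, v }.
In stmts ::= stmts params: params is at the end, add FOLLOW(stmts) = { d, h, v }.
Union: FOLLOW(params) = { $, d, h, v }.

{ $, d, h, v }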